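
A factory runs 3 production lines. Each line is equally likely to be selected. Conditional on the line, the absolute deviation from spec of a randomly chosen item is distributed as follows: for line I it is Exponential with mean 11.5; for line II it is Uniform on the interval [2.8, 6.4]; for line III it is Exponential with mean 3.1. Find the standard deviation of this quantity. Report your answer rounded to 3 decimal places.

7.812

Per component, I: μ=11.5, E[X²]=264.5; II: μ=4.6, E[X²]=22.24; III: μ=3.1, E[X²]=19.22.
E[X] = 0.333333·11.5 + 0.333333·4.6 + 0.333333·3.1 = 6.4.
E[X²] = 0.333333·264.5 + 0.333333·22.24 + 0.333333·19.22 = 101.987.
Var(X) = E[X²] − (E[X])² = 101.987 − 40.96 = 61.0267.
SD(X) = √61.0267 = 7.81196.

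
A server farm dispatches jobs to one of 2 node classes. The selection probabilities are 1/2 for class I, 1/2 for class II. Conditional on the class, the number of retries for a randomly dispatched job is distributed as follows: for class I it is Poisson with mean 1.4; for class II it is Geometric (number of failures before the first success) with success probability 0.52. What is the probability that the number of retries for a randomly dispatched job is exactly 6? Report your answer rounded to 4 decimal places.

0.0045

Conditional on each class, P(X = 6): I: 0.00257883; II: 0.00635991.
By total probability, P(X = 6) = 0.5·0.00257883 + 0.5·0.00635991 = 0.00446937.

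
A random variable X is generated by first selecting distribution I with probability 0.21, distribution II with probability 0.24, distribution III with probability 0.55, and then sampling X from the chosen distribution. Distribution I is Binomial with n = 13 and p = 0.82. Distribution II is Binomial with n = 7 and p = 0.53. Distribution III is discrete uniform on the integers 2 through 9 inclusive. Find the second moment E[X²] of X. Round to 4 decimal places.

47.5133

For each component E[X²] = Var + (mean)², giving I: 115.554; II: 15.5078; III: 35.5.
Overall E[X²] = 0.21·115.554 + 0.24·15.5078 + 0.55·35.5 = 47.5133.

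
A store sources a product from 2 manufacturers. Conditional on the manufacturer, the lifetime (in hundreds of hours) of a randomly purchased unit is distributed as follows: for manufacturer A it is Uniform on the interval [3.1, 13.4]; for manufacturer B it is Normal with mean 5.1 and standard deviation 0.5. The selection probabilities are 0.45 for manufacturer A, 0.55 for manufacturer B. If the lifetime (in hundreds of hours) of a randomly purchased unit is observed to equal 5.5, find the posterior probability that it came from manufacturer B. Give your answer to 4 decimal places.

0.8794

Likelihoods f(5.5 | ·): A: 0.0970874; B: 0.579383.
Posterior ∝ prior × likelihood. Numerator for B: 0.55·0.579383 = 0.318661.
Normalizing constant: 0.45·0.0970874 + 0.55·0.579383 = 0.36235.
P(B | observation) = 0.318661 / 0.36235 = 0.879428.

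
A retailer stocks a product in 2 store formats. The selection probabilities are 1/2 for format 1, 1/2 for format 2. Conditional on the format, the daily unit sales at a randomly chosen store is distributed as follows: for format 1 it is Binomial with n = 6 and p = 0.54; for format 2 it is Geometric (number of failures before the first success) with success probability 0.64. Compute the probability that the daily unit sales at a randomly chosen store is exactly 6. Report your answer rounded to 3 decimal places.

Conditional on each format, P(X = 6): 1: 0.0247949; 2: 0.00139314.
By total probability, P(X = 6) = 0.5·0.0247949 + 0.5·0.00139314 = 0.013094.

0.013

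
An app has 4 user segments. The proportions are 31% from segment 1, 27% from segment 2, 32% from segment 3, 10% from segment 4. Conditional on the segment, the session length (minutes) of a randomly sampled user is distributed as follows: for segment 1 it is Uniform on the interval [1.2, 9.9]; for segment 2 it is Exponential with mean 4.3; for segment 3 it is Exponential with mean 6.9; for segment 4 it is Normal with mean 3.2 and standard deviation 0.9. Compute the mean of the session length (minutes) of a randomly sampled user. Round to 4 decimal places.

5.4095

Component means — 1: 5.55; 2: 4.3; 3: 6.9; 4: 3.2.
E[X] = 0.31·5.55 + 0.27·4.3 + 0.32·6.9 + 0.1·3.2 = 5.4095.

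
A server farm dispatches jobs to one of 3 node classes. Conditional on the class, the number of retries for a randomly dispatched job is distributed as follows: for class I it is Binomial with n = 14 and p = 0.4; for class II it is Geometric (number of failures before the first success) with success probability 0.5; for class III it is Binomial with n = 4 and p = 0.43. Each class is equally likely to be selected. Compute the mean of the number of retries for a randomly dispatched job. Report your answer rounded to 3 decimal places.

2.773

Component means — I: 5.6; II: 1; III: 1.72.
E[X] = 0.333333·5.6 + 0.333333·1 + 0.333333·1.72 = 2.77333.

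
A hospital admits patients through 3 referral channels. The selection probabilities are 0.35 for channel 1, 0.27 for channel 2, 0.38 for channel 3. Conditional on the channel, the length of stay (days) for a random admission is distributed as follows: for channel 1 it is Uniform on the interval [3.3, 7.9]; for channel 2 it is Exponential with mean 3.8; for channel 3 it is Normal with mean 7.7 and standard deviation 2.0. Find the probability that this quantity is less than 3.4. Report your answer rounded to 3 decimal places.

Conditional on each channel, P(X < 3.4): 1: 0.0217391; 2: 0.591285; 3: 0.0157776.
By total probability, P(X < 3.4) = 0.35·0.0217391 + 0.27·0.591285 + 0.38·0.0157776 = 0.173251.

0.173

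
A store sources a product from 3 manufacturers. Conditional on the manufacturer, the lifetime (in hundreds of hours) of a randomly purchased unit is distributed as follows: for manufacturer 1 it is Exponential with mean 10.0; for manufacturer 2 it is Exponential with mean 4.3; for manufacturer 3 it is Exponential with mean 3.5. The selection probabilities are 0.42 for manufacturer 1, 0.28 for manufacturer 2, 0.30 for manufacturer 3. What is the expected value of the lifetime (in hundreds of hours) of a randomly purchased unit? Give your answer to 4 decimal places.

6.4540

Component means — 1: 10; 2: 4.3; 3: 3.5.
E[X] = 0.42·10 + 0.28·4.3 + 0.3·3.5 = 6.454.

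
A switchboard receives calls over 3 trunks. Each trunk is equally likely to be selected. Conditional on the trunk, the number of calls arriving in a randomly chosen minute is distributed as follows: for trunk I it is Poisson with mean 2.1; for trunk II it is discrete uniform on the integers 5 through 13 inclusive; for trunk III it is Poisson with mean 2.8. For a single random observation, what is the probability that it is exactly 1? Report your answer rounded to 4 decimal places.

Conditional on each trunk, P(X = 1): I: 0.257158; II: 0; III: 0.170268.
By total probability, P(X = 1) = 0.333333·0.257158 + 0.333333·0 + 0.333333·0.170268 = 0.142476.

0.1425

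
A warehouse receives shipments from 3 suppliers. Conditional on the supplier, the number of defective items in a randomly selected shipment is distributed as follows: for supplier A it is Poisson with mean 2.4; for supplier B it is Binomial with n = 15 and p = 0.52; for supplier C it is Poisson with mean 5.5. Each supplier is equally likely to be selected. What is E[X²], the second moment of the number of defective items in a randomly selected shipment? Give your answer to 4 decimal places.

36.1647

For each component E[X²] = Var + (mean)², giving A: 8.16; B: 64.584; C: 35.75.
Overall E[X²] = 0.333333·8.16 + 0.333333·64.584 + 0.333333·35.75 = 36.1647.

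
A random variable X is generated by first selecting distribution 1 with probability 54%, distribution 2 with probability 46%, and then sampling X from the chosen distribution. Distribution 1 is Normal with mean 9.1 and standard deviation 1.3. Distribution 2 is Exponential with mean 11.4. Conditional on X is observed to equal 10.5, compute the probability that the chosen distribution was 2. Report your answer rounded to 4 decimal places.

0.1476

Likelihoods f(10.5 | ·): 1: 0.171841; 2: 0.034921.
Posterior ∝ prior × likelihood. Numerator for 2: 0.46·0.034921 = 0.0160637.
Normalizing constant: 0.54·0.171841 + 0.46·0.034921 = 0.108858.
P(2 | observation) = 0.0160637 / 0.108858 = 0.147566.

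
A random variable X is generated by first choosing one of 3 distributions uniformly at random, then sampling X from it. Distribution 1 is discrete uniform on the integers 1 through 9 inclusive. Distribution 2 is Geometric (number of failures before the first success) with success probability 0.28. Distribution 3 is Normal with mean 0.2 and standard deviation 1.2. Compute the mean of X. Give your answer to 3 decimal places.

2.590

Component means — 1: 5; 2: 2.57143; 3: 0.2.
E[X] = 0.333333·5 + 0.333333·2.57143 + 0.333333·0.2 = 2.59048.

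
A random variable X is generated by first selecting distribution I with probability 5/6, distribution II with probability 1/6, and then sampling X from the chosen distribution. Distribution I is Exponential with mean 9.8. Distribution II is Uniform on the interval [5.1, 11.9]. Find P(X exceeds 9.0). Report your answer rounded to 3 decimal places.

Conditional on each component, P(X > 9.0): I: 0.39917; II: 0.426471.
By total probability, P(X > 9.0) = 0.833333·0.39917 + 0.166667·0.426471 = 0.40372.

0.404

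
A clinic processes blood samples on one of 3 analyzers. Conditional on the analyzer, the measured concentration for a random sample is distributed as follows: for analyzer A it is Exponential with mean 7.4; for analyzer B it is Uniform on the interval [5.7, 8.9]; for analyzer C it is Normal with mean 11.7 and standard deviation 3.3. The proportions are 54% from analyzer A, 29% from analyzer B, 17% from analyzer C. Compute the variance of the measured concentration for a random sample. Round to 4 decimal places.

34.3226

Per component, A: μ=7.4, E[X²]=109.52; B: μ=7.3, E[X²]=54.1433; C: μ=11.7, E[X²]=147.78.
E[X] = 0.54·7.4 + 0.29·7.3 + 0.17·11.7 = 8.102.
E[X²] = 0.54·109.52 + 0.29·54.1433 + 0.17·147.78 = 99.965.
Var(X) = E[X²] − (E[X])² = 99.965 − 65.6424 = 34.3226.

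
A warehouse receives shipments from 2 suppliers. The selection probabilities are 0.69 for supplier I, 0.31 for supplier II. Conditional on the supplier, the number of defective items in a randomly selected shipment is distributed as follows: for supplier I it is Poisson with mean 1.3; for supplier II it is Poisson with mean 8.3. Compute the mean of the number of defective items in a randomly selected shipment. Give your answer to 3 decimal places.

Component means — I: 1.3; II: 8.3.
E[X] = 0.69·1.3 + 0.31·8.3 = 3.47.

3.470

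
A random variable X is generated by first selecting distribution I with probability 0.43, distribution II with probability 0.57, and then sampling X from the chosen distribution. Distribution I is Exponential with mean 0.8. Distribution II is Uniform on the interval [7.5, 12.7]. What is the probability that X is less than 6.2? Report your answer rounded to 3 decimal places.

Conditional on each component, P(X < 6.2): I: 0.999569; II: 0.
By total probability, P(X < 6.2) = 0.43·0.999569 + 0.57·0 = 0.429815.

0.430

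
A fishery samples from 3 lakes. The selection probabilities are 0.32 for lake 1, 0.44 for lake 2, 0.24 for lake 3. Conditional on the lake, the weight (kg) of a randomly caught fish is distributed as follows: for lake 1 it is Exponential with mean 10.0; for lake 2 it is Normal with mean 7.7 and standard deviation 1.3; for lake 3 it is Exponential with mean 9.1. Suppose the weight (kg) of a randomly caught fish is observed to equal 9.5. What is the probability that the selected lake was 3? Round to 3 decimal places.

0.126

Likelihoods f(9.5 | ·): 1: 0.0386741; 2: 0.117669; 3: 0.0386878.
Posterior ∝ prior × likelihood. Numerator for 3: 0.24·0.0386878 = 0.00928508.
Normalizing constant: 0.32·0.0386741 + 0.44·0.117669 + 0.24·0.0386878 = 0.073435.
P(3 | observation) = 0.00928508 / 0.073435 = 0.126439.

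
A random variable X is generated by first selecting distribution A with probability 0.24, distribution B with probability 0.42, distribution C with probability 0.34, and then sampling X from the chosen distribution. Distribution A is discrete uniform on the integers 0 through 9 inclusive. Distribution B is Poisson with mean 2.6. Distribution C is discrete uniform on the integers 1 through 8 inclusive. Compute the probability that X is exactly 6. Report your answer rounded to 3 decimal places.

Conditional on each component, P(X = 6): A: 0.1; B: 0.0318671; C: 0.125.
By total probability, P(X = 6) = 0.24·0.1 + 0.42·0.0318671 + 0.34·0.125 = 0.0798842.

0.080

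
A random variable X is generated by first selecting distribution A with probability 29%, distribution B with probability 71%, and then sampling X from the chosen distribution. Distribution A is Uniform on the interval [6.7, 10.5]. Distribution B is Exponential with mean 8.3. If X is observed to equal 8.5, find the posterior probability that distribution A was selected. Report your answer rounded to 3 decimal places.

0.713

Likelihoods f(8.5 | ·): A: 0.263158; B: 0.0432676.
Posterior ∝ prior × likelihood. Numerator for A: 0.29·0.263158 = 0.0763158.
Normalizing constant: 0.29·0.263158 + 0.71·0.0432676 = 0.107036.
P(A | observation) = 0.0763158 / 0.107036 = 0.712993.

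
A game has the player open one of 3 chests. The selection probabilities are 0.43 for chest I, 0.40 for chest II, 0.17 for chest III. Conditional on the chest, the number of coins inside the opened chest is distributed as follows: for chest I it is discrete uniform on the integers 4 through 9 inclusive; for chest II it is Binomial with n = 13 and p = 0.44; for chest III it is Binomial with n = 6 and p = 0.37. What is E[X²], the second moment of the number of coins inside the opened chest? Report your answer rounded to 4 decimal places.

For each component E[X²] = Var + (mean)², giving I: 45.1667; II: 35.9216; III: 6.327.
Overall E[X²] = 0.43·45.1667 + 0.4·35.9216 + 0.17·6.327 = 34.8659.

34.8659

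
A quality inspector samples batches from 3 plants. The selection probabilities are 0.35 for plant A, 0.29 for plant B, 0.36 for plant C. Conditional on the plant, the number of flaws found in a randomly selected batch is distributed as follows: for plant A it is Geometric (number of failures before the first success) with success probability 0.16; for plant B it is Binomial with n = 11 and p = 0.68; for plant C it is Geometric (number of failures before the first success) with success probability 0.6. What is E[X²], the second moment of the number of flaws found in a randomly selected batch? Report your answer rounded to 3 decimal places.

38.611

For each component E[X²] = Var + (mean)², giving A: 60.375; B: 58.344; C: 1.55556.
Overall E[X²] = 0.35·60.375 + 0.29·58.344 + 0.36·1.55556 = 38.611.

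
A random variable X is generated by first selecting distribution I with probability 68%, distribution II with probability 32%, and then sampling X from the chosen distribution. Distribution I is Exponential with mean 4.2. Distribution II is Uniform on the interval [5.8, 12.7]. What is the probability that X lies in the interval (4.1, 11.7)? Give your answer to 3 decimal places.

0.488

Conditional on each component, P(4.1 < X < 11.7): I: 0.315059; II: 0.855072.
By total probability, P(4.1 < X < 11.7) = 0.68·0.315059 + 0.32·0.855072 = 0.487863.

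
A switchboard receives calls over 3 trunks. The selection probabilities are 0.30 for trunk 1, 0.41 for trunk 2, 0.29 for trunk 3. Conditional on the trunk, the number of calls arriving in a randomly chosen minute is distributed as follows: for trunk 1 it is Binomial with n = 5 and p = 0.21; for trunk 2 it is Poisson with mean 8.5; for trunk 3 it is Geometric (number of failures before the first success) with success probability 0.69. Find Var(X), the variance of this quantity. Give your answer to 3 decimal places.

18.487

Per component, 1: μ=1.05, E[X²]=1.932; 2: μ=8.5, E[X²]=80.75; 3: μ=0.449275, E[X²]=0.852972.
E[X] = 0.3·1.05 + 0.41·8.5 + 0.29·0.449275 = 3.93029.
E[X²] = 0.3·1.932 + 0.41·80.75 + 0.29·0.852972 = 33.9345.
Var(X) = E[X²] − (E[X])² = 33.9345 − 15.4472 = 18.4873.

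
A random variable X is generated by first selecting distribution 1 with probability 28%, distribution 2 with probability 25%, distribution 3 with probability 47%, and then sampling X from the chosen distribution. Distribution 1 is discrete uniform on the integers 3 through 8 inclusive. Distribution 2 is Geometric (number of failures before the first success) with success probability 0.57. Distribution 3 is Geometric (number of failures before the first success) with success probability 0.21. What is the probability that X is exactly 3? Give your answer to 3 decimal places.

0.107

Conditional on each component, P(X = 3): 1: 0.166667; 2: 0.045319; 3: 0.103538.
By total probability, P(X = 3) = 0.28·0.166667 + 0.25·0.045319 + 0.47·0.103538 = 0.106659.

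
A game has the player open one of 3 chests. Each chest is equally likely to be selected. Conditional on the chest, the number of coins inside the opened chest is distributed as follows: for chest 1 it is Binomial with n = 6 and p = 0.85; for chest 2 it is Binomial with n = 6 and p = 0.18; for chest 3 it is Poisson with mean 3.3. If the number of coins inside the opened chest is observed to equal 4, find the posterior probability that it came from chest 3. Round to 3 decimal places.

0.494

Likelihoods P(X=4 | ·): 1: 0.176177; 2: 0.0105879; 3: 0.182252.
Posterior ∝ prior × likelihood. Numerator for 3: 0.333333·0.182252 = 0.0607507.
Normalizing constant: 0.333333·0.176177 + 0.333333·0.0105879 + 0.333333·0.182252 = 0.123006.
P(3 | observation) = 0.0607507 / 0.123006 = 0.493885.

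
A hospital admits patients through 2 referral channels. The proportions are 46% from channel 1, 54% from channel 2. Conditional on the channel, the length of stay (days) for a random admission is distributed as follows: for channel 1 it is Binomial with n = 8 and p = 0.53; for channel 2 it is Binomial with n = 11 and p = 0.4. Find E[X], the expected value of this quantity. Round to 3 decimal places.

Component means — 1: 4.24; 2: 4.4.
E[X] = 0.46·4.24 + 0.54·4.4 = 4.3264.

4.326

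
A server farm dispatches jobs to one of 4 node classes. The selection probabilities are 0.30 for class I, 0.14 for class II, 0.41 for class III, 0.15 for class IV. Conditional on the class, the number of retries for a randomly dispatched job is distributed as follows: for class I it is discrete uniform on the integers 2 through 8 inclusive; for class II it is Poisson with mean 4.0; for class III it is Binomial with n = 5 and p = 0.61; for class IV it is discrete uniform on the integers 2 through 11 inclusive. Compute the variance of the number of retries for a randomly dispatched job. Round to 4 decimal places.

5.0112

Per component, I: μ=5, E[X²]=29; II: μ=4, E[X²]=20; III: μ=3.05, E[X²]=10.492; IV: μ=6.5, E[X²]=50.5.
E[X] = 0.3·5 + 0.14·4 + 0.41·3.05 + 0.15·6.5 = 4.2855.
E[X²] = 0.3·29 + 0.14·20 + 0.41·10.492 + 0.15·50.5 = 23.3767.
Var(X) = E[X²] − (E[X])² = 23.3767 − 18.3655 = 5.01121.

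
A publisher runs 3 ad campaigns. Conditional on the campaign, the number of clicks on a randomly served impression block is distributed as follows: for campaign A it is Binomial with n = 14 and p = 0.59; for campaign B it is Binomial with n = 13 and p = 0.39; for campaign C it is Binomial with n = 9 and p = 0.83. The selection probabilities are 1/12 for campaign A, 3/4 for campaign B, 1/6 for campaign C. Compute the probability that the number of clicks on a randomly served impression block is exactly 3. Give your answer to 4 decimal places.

0.0913

Conditional on each campaign, P(X = 3): A: 0.00411415; B: 0.12102; C: 0.00115933.
By total probability, P(X = 3) = 0.0833333·0.00411415 + 0.75·0.12102 + 0.166667·0.00115933 = 0.0913013.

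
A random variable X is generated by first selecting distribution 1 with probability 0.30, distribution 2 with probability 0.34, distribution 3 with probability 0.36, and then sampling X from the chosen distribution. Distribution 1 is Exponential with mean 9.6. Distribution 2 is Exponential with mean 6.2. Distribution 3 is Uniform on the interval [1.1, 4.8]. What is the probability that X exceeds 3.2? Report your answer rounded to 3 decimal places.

Conditional on each component, P(X > 3.2): 1: 0.716531; 2: 0.596826; 3: 0.432432.
By total probability, P(X > 3.2) = 0.3·0.716531 + 0.34·0.596826 + 0.36·0.432432 = 0.573556.

0.574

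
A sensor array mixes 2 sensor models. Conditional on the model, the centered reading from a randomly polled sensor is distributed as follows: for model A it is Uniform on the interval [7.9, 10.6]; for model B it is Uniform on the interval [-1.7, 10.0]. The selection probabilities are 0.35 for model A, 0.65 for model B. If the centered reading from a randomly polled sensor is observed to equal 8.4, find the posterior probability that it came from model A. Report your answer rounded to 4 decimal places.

0.7000

Likelihoods f(8.4 | ·): A: 0.37037; B: 0.0854701.
Posterior ∝ prior × likelihood. Numerator for A: 0.35·0.37037 = 0.12963.
Normalizing constant: 0.35·0.37037 + 0.65·0.0854701 = 0.185185.
P(A | observation) = 0.12963 / 0.185185 = 0.7.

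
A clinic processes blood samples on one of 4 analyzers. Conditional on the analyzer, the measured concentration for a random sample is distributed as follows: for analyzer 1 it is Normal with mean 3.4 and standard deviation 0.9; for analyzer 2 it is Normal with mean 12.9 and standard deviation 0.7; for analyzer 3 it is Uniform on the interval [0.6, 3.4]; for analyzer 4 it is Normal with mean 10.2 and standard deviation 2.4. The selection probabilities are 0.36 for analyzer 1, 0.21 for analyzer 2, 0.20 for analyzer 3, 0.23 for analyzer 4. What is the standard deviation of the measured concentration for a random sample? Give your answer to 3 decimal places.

4.591

Per component, 1: μ=3.4, E[X²]=12.37; 2: μ=12.9, E[X²]=166.9; 3: μ=2, E[X²]=4.65333; 4: μ=10.2, E[X²]=109.8.
E[X] = 0.36·3.4 + 0.21·12.9 + 0.2·2 + 0.23·10.2 = 6.679.
E[X²] = 0.36·12.37 + 0.21·166.9 + 0.2·4.65333 + 0.23·109.8 = 65.6869.
Var(X) = E[X²] − (E[X])² = 65.6869 − 44.609 = 21.0778.
SD(X) = √21.0778 = 4.59106.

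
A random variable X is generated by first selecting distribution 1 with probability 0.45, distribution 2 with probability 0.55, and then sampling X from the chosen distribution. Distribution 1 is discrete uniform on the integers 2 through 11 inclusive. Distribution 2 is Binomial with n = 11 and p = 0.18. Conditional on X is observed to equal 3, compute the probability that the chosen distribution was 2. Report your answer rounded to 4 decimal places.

0.7062

Likelihoods P(X=3 | ·): 1: 0.1; 2: 0.196704.
Posterior ∝ prior × likelihood. Numerator for 2: 0.55·0.196704 = 0.108187.
Normalizing constant: 0.45·0.1 + 0.55·0.196704 = 0.153187.
P(2 | observation) = 0.108187 / 0.153187 = 0.706241.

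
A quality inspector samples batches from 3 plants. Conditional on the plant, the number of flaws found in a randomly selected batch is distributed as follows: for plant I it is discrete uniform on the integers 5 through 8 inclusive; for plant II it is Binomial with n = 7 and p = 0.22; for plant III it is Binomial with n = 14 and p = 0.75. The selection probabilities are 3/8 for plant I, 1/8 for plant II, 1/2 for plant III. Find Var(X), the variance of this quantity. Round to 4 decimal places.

Per component, I: μ=6.5, E[X²]=43.5; II: μ=1.54, E[X²]=3.5728; III: μ=10.5, E[X²]=112.875.
E[X] = 0.375·6.5 + 0.125·1.54 + 0.5·10.5 = 7.88.
E[X²] = 0.375·43.5 + 0.125·3.5728 + 0.5·112.875 = 73.1966.
Var(X) = E[X²] − (E[X])² = 73.1966 − 62.0944 = 11.1022.

11.1022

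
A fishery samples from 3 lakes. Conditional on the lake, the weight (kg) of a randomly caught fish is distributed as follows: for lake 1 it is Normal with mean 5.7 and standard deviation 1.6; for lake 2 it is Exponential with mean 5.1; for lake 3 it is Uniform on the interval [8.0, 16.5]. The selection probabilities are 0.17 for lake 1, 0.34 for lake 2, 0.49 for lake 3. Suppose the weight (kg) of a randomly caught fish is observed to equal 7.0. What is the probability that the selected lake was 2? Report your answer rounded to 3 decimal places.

0.357

Likelihoods f(7.0 | ·): 1: 0.179242; 2: 0.0496981; 3: 0.
Posterior ∝ prior × likelihood. Numerator for 2: 0.34·0.0496981 = 0.0168973.
Normalizing constant: 0.17·0.179242 + 0.34·0.0496981 + 0.49·0 = 0.0473684.
P(2 | observation) = 0.0168973 / 0.0473684 = 0.356722.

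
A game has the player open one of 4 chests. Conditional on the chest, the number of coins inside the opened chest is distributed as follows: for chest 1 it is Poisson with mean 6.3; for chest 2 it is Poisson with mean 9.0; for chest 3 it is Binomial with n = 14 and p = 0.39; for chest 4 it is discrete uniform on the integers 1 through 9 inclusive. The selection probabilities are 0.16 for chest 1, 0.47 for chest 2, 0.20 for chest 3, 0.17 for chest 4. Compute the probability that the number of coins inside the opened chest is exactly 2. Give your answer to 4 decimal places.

Conditional on each chest, P(X = 2): 1: 0.0364415; 2: 0.0049981; 3: 0.0367391; 4: 0.111111.
By total probability, P(X = 2) = 0.16·0.0364415 + 0.47·0.0049981 + 0.2·0.0367391 + 0.17·0.111111 = 0.0344165.

0.0344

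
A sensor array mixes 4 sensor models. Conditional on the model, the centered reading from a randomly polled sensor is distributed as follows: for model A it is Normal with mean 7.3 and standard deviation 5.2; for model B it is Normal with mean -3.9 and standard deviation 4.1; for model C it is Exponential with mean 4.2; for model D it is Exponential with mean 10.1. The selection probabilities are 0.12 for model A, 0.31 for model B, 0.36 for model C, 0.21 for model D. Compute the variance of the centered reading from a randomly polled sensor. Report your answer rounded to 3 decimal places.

64.221

Per component, A: μ=7.3, E[X²]=80.33; B: μ=-3.9, E[X²]=32.02; C: μ=4.2, E[X²]=35.28; D: μ=10.1, E[X²]=204.02.
E[X] = 0.12·7.3 + 0.31·-3.9 + 0.36·4.2 + 0.21·10.1 = 3.3.
E[X²] = 0.12·80.33 + 0.31·32.02 + 0.36·35.28 + 0.21·204.02 = 75.1108.
Var(X) = E[X²] − (E[X])² = 75.1108 − 10.89 = 64.2208.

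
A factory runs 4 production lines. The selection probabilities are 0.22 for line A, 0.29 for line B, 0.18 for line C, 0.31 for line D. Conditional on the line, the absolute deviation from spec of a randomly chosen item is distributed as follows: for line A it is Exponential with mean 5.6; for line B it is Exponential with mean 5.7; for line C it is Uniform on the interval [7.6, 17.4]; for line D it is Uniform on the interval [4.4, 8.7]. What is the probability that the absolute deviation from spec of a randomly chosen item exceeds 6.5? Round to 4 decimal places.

0.5002

Conditional on each line, P(X > 6.5): A: 0.313262; B: 0.319707; C: 1; D: 0.511628.
By total probability, P(X > 6.5) = 0.22·0.313262 + 0.29·0.319707 + 0.18·1 + 0.31·0.511628 = 0.500237.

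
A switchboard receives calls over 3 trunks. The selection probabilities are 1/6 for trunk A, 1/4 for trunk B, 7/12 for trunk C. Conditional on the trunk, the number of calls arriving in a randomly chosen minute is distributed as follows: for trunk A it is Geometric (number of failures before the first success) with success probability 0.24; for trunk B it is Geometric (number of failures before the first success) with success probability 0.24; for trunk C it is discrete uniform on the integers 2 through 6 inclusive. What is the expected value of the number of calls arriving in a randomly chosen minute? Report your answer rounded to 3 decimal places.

Component means — A: 3.16667; B: 3.16667; C: 4.
E[X] = 0.166667·3.16667 + 0.25·3.16667 + 0.583333·4 = 3.65278.

3.653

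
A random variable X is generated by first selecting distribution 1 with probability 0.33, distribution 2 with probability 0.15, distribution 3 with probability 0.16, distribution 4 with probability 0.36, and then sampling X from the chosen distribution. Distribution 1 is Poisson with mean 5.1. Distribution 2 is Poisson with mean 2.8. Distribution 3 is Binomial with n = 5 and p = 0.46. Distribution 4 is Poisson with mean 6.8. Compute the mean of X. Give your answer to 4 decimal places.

4.9190

Component means — 1: 5.1; 2: 2.8; 3: 2.3; 4: 6.8.
E[X] = 0.33·5.1 + 0.15·2.8 + 0.16·2.3 + 0.36·6.8 = 4.919.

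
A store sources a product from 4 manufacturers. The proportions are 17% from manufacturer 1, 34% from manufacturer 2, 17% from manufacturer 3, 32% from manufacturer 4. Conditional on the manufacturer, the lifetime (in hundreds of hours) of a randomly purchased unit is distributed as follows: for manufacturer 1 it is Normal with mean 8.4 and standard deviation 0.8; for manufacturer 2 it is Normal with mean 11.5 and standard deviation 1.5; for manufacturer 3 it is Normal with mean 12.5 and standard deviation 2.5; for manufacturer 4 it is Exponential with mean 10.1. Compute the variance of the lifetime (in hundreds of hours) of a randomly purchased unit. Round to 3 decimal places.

36.362

Per component, 1: μ=8.4, E[X²]=71.2; 2: μ=11.5, E[X²]=134.5; 3: μ=12.5, E[X²]=162.5; 4: μ=10.1, E[X²]=204.02.
E[X] = 0.17·8.4 + 0.34·11.5 + 0.17·12.5 + 0.32·10.1 = 10.695.
E[X²] = 0.17·71.2 + 0.34·134.5 + 0.17·162.5 + 0.32·204.02 = 150.745.
Var(X) = E[X²] − (E[X])² = 150.745 − 114.383 = 36.3624.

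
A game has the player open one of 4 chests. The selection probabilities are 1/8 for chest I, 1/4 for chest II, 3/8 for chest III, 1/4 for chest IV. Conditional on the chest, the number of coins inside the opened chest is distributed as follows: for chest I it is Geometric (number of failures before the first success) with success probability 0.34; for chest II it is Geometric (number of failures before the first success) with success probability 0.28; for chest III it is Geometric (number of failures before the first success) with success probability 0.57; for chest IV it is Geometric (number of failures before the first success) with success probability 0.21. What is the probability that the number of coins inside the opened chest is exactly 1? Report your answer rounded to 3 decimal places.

0.212

Conditional on each chest, P(X = 1): I: 0.2244; II: 0.2016; III: 0.2451; IV: 0.1659.
By total probability, P(X = 1) = 0.125·0.2244 + 0.25·0.2016 + 0.375·0.2451 + 0.25·0.1659 = 0.211838.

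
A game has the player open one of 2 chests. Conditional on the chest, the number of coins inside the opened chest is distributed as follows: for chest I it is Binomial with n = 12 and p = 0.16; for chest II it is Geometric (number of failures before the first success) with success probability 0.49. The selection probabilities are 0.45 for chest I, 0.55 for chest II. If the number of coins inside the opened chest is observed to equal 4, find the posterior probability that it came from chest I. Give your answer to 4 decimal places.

0.6650

Likelihoods P(X=4 | ·): I: 0.0804117; II: 0.0331495.
Posterior ∝ prior × likelihood. Numerator for I: 0.45·0.0804117 = 0.0361853.
Normalizing constant: 0.45·0.0804117 + 0.55·0.0331495 = 0.0544175.
P(I | observation) = 0.0361853 / 0.0544175 = 0.664957.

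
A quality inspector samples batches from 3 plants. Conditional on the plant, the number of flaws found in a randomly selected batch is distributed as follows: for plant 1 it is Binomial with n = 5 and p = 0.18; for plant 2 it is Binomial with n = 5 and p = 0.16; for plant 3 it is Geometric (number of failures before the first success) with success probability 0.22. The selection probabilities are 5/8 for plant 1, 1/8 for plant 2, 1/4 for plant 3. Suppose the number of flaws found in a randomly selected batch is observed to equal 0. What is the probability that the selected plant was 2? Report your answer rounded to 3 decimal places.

Likelihoods P(X=0 | ·): 1: 0.37074; 2: 0.418212; 3: 0.22.
Posterior ∝ prior × likelihood. Numerator for 2: 0.125·0.418212 = 0.0522765.
Normalizing constant: 0.625·0.37074 + 0.125·0.418212 + 0.25·0.22 = 0.338989.
P(2 | observation) = 0.0522765 / 0.338989 = 0.154213.

0.154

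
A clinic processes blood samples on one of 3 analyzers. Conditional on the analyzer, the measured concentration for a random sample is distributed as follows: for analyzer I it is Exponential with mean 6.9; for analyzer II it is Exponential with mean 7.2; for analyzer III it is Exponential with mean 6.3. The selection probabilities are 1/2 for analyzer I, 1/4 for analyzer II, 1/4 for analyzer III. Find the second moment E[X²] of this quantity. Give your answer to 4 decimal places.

For each component E[X²] = Var + (mean)², giving I: 95.22; II: 103.68; III: 79.38.
Overall E[X²] = 0.5·95.22 + 0.25·103.68 + 0.25·79.38 = 93.375.

93.3750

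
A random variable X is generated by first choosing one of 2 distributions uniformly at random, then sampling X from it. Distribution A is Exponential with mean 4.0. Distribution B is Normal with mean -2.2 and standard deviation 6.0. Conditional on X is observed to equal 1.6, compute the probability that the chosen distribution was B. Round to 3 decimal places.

Likelihoods f(1.6 | ·): A: 0.16758; B: 0.0544075.
Posterior ∝ prior × likelihood. Numerator for B: 0.5·0.0544075 = 0.0272037.
Normalizing constant: 0.5·0.16758 + 0.5·0.0544075 = 0.110994.
P(B | observation) = 0.0272037 / 0.110994 = 0.245093.

0.245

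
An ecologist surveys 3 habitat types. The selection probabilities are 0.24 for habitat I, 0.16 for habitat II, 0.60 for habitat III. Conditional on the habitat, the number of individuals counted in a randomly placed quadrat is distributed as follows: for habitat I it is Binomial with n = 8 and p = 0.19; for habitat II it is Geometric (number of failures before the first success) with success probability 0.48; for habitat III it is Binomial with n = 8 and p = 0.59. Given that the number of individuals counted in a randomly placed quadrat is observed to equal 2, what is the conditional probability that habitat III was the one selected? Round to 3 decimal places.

Likelihoods P(X=2 | ·): I: 0.28548; II: 0.129792; III: 0.0462983.
Posterior ∝ prior × likelihood. Numerator for III: 0.6·0.0462983 = 0.027779.
Normalizing constant: 0.24·0.28548 + 0.16·0.129792 + 0.6·0.0462983 = 0.117061.
P(III | observation) = 0.027779 / 0.117061 = 0.237304.

0.237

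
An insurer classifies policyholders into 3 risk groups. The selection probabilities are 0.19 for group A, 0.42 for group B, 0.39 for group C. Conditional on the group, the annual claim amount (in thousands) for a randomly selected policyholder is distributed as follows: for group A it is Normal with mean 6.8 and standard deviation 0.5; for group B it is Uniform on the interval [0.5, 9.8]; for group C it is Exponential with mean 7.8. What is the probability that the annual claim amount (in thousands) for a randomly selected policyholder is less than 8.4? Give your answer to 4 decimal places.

0.8038

Conditional on each group, P(X < 8.4): A: 0.999313; B: 0.849462; C: 0.659358.
By total probability, P(X < 8.4) = 0.19·0.999313 + 0.42·0.849462 + 0.39·0.659358 = 0.803793.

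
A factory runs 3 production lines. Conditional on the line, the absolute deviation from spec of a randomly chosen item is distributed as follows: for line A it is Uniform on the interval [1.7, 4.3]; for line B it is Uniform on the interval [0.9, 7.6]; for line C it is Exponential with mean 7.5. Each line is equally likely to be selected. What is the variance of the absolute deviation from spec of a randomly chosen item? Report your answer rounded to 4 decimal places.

Per component, A: μ=3, E[X²]=9.56333; B: μ=4.25, E[X²]=21.8033; C: μ=7.5, E[X²]=112.5.
E[X] = 0.333333·3 + 0.333333·4.25 + 0.333333·7.5 = 4.91667.
E[X²] = 0.333333·9.56333 + 0.333333·21.8033 + 0.333333·112.5 = 47.9556.
Var(X) = E[X²] − (E[X])² = 47.9556 − 24.1736 = 23.7819.

23.7819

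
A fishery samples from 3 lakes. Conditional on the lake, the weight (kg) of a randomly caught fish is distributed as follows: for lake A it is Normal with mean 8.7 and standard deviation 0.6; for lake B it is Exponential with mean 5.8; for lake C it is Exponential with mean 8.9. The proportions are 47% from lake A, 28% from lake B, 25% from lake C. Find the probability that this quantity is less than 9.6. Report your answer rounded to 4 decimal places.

Conditional on each lake, P(X < 9.6): A: 0.933193; B: 0.808941; C: 0.659946.
By total probability, P(X < 9.6) = 0.47·0.933193 + 0.28·0.808941 + 0.25·0.659946 = 0.830091.

0.8301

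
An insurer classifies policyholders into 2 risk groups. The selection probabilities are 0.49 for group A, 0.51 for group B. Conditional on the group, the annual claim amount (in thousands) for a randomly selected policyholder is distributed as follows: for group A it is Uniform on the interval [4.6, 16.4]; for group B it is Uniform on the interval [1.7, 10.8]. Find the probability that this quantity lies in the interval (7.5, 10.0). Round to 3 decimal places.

0.244

Conditional on each group, P(7.5 < X < 10.0): A: 0.211864; B: 0.274725.
By total probability, P(7.5 < X < 10.0) = 0.49·0.211864 + 0.51·0.274725 = 0.243923.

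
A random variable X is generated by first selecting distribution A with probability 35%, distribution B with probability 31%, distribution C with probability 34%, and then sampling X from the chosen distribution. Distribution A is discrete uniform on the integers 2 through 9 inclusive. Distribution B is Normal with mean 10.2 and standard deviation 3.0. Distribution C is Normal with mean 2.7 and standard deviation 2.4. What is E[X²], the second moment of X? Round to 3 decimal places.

51.904

For each component E[X²] = Var + (mean)², giving A: 35.5; B: 113.04; C: 13.05.
Overall E[X²] = 0.35·35.5 + 0.31·113.04 + 0.34·13.05 = 51.9044.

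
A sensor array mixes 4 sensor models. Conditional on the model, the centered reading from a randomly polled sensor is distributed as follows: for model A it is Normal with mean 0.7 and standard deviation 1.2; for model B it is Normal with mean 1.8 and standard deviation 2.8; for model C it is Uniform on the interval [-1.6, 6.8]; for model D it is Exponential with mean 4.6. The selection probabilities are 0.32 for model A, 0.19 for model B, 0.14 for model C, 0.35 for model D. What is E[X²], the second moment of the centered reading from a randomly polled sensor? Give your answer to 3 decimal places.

For each component E[X²] = Var + (mean)², giving A: 1.93; B: 11.08; C: 12.64; D: 42.32.
Overall E[X²] = 0.32·1.93 + 0.19·11.08 + 0.14·12.64 + 0.35·42.32 = 19.3044.

19.304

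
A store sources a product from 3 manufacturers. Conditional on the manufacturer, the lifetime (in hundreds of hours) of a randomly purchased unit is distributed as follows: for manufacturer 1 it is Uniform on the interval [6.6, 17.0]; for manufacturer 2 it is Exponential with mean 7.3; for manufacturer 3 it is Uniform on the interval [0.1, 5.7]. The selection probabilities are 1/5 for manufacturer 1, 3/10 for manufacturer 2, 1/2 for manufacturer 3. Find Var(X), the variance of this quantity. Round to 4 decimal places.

31.1363

Per component, 1: μ=11.8, E[X²]=148.253; 2: μ=7.3, E[X²]=106.58; 3: μ=2.9, E[X²]=11.0233.
E[X] = 0.2·11.8 + 0.3·7.3 + 0.5·2.9 = 6.
E[X²] = 0.2·148.253 + 0.3·106.58 + 0.5·11.0233 = 67.1363.
Var(X) = E[X²] − (E[X])² = 67.1363 − 36 = 31.1363.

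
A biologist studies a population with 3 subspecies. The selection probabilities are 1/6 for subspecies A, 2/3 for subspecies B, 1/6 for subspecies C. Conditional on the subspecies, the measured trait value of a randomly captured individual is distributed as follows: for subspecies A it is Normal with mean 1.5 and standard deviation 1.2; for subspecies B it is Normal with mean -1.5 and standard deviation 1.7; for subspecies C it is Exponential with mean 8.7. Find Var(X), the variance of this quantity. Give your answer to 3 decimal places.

Per component, A: μ=1.5, E[X²]=3.69; B: μ=-1.5, E[X²]=5.14; C: μ=8.7, E[X²]=151.38.
E[X] = 0.166667·1.5 + 0.666667·-1.5 + 0.166667·8.7 = 0.7.
E[X²] = 0.166667·3.69 + 0.666667·5.14 + 0.166667·151.38 = 29.2717.
Var(X) = E[X²] − (E[X])² = 29.2717 − 0.49 = 28.7817.

28.782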